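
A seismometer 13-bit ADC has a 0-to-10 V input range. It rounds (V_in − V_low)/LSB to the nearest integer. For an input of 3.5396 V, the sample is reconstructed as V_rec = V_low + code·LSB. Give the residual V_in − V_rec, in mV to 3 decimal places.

Step size: 10 V ÷ 2^13 = 1.221 mV.
Scaled input = 2899.6403 LSBs, so code = 2900.
Reconstructed: 3.5400391 V.
Difference: -0.000439062 V → -0.439 mV.

-0.439 mV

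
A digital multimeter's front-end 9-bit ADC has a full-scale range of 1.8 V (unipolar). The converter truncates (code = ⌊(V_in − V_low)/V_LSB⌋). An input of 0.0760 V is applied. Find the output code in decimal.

code 21

LSB = 1.8 V / 512 = 3.516 mV.
(V_in − V_low)/LSB = (0.0760 − 0) / 0.00351563 = 21.618.
Floor → code 21.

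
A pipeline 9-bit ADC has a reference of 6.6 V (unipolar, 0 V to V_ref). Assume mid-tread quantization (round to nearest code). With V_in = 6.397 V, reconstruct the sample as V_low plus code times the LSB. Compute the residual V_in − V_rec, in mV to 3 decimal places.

Step size: 6.6 V ÷ 2^9 = 12.891 mV.
(V_in − V_low)/LSB = (6.397 − 0)/0.0128906 = 496.2521 → code 496 (round).
V_rec = 0 + 496·0.0128906 = 6.39375 V.
Difference: 0.00325 V → 3.250 mV.

3.250 mV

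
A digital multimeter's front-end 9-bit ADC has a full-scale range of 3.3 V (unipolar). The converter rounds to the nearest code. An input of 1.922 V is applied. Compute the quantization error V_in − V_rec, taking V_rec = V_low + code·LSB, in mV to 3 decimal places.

Step size: 3.3 V ÷ 2^9 = 6.445 mV.
(1.922 − 0)/0.00644531 = 298.2012; round gives code 298.
Reconstructed: 1.9207031 V.
V_in − V_rec = 0.00129688 V = 1.297 mV.

1.297 mV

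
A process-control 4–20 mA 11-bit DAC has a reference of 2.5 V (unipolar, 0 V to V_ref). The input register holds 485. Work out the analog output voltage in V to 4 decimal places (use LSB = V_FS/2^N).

LSB = 2.5 V / 2^11 = 1.221 mV.
V_out = 0 + 485 × 0.0012207 V = 0.592041 V.

0.5920 V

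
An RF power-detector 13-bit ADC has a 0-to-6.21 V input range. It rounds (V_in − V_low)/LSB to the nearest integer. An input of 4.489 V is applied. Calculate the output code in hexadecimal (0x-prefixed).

code 0x1722 (decimal 5922)

LSB = 6.21 V / 8192 = 0.758 mV.
(V_in − V_low)/LSB = (4.489 − 0) / 0.000758057 = 5921.721.
Round → code 5922.
In hexadecimal (0x-prefixed): 0x1722.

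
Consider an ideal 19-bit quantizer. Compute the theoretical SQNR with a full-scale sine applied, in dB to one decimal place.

116.1 dB

SNR ≈ 6.02·N + 1.76 dB = 6.02·19 + 1.76 = 116.14 dB.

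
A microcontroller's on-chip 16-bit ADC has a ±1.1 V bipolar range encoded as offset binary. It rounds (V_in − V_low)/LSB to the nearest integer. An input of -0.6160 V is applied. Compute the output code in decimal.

With 65536 levels over 2.2 V, one step is 33.57 µV.
(-0.6160 − (−1.1)) / 3.35693e-05 = 14417.920 LSBs.
Round → code 14418.

code 14418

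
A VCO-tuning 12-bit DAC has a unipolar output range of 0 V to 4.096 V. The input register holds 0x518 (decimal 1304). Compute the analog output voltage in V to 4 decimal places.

LSB = 4.096 V / 2^12 = 1.000 mV.
Code 0x518 = 1304 decimal.
V_out = 0 + 1304 × 0.001 V = 1.304 V.

1.3040 V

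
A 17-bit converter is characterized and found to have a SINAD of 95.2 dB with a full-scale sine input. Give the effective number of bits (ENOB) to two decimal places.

15.52 bits

ENOB = (SINAD − 1.76) / 6.02 = (95.2 − 1.76)/6.02 = 15.522.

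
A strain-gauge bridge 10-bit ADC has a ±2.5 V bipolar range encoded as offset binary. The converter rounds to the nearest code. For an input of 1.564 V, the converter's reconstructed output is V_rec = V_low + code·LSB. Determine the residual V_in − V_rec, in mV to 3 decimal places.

One LSB is 5 V / 1024 = 4.883 mV.
(V_in − V_low)/LSB = (1.564 − (−2.5))/0.00488281 = 832.3072 → code 832 (round).
Code 832 maps back to (−2.5) + 832×0.00488281 V = 1.5625 V.
Difference: 0.0015 V → 1.500 mV.

1.500 mV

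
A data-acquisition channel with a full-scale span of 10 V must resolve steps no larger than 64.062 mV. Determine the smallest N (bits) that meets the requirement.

8 bits

Number of steps required ≥ 10 V / 64.062 mV = 156.10.
Need 2^N ≥ 156.10; 2^7 = 128, 2^8 = 256.
Minimum N = 8.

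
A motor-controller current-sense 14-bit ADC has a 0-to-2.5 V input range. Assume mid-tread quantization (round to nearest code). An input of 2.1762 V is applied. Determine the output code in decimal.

code 14262

With 16384 levels over 2.5 V, one step is 152.59 µV.
Input sits at 14261.944 steps above V_low.
round(14261.944) = 14262.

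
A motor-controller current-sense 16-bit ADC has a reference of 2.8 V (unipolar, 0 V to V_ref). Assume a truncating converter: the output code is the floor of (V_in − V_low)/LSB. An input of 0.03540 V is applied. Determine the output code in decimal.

LSB = 2.8 V / 65536 = 42.72 µV.
(V_in − V_low)/LSB = (0.03540 − 0) / 4.27246e-05 = 828.562.
Floor → code 828.

code 828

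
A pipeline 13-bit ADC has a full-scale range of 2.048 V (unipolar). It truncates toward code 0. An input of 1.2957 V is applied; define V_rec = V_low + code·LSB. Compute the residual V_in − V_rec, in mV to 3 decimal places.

0.200 mV

One LSB is 2.048 V / 8192 = 250.00 µV.
Scaled input = 5182.8000 LSBs, so code = 5182.
Code 5182 maps back to 0 + 5182×0.00025 V = 1.2955 V.
Error = 1.2957 − 1.2955 = 0.0002 V = 0.200 mV.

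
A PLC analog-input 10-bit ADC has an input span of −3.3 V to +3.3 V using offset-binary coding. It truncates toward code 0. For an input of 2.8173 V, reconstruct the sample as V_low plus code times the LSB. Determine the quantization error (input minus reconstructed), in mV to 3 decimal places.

One LSB is 6.6 V / 1024 = 6.445 mV.
(V_in − V_low)/LSB = (2.8173 − (−3.3))/0.00644531 = 949.1084 → code 949 (floor).
Reconstructed: 2.8166016 V.
V_in − V_rec = 0.000698437 V = 0.698 mV.

0.698 mV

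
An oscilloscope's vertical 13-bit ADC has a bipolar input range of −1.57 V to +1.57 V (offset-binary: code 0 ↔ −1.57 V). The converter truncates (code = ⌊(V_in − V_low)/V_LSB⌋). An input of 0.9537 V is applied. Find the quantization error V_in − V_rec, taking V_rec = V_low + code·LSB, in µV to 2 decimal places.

LSB = 3.14/2^13 = 383.30 µV.
(0.9537 − (−1.57))/0.000383301 = 6584.1243; ⌊·⌋ gives code 6584.
V_rec = (−1.57) + 6584·0.000383301 = 0.95365234 V.
Difference: 4.76563e-05 V → 47.66 µV.

47.66 µV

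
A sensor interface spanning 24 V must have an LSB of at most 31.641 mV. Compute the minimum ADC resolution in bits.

10 bits

Number of steps required ≥ 24 V / 31.641 mV = 758.51.
Need 2^N ≥ 758.51; 2^9 = 512, 2^10 = 1024.
Minimum N = 10.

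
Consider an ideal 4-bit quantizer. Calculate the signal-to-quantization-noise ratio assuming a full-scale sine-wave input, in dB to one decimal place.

SNR ≈ 6.02·N + 1.76 dB = 6.02·4 + 1.76 = 25.84 dB.

25.8 dB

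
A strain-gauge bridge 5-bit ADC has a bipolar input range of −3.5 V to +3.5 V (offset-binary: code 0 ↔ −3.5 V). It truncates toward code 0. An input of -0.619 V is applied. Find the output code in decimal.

code 13

LSB = 7 V / 32 = 218.750 mV.
(V_in − V_low)/LSB = (-0.619 − (−3.5)) / 0.21875 = 13.170.
⌊·⌋(13.170) = 13.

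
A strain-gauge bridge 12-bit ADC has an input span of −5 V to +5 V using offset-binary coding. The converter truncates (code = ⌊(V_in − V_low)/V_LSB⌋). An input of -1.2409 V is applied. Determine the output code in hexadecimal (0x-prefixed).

Full-scale span = 10 V; LSB = 10/2^12 = 2.441 mV.
(V_in − V_low)/LSB = (-1.2409 − (−5)) / 0.00244141 = 1539.727.
Floor → code 1539.
In hexadecimal (0x-prefixed): 0x603.

code 0x603 (decimal 1539)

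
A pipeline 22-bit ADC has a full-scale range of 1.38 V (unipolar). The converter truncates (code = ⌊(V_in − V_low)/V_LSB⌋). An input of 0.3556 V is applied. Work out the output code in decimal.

Full-scale span = 1.38 V; LSB = 1.38/2^22 = 0.33 µV.
(V_in − V_low)/LSB = (0.3556 − 0) / 3.29018e-07 = 1080793.118.
⌊·⌋(1080793.118) = 1080793.

code 1080793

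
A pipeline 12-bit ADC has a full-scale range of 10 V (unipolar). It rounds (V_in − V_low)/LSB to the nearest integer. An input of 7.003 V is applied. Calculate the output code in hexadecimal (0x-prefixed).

Full-scale span = 10 V; LSB = 10/2^12 = 2.441 mV.
(7.003 − 0) / 0.00244141 = 2868.429 LSBs.
round(2868.429) = 2868.
In hexadecimal (0x-prefixed): 0xB34.

code 0xB34 (decimal 2868)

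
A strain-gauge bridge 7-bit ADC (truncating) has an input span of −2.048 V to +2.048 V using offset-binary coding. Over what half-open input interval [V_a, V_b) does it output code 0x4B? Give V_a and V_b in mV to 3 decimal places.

[352.000 mV, 384.000 mV)

LSB = 4.096/2^7 = 32.000 mV.
Code 0x4B = 75 decimal.
V_a = V_low + 75·LSB = 0.352 V; V_b = V_low + 76·LSB = 0.384 V.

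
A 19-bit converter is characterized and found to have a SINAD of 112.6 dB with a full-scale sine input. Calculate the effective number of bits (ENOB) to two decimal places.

18.41 bits

ENOB = (SINAD − 1.76) / 6.02 = (112.6 − 1.76)/6.02 = 18.412.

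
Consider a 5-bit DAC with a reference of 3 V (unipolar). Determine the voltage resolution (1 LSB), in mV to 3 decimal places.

93.750 mV

Full-scale span = 3 V.
LSB = 3 / 2^5 = 3 / 32 = 0.09375 V = 93.750 mV.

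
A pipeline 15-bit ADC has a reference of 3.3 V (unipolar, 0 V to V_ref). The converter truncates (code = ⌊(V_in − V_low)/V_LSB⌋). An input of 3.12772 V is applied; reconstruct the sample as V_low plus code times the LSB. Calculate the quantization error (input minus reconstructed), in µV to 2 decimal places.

Step size: 3.3 V ÷ 2^15 = 100.71 µV.
Scaled input = 31057.3118 LSBs, so code = 31057.
V_rec = 0 + 31057·0.000100708 = 3.1276886 V.
Error = 3.12772 − 3.1276886 = 3.14014e-05 V = 31.40 µV.

31.40 µV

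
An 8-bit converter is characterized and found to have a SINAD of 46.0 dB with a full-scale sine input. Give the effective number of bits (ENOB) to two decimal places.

7.35 bits

ENOB = (SINAD − 1.76) / 6.02 = (46.0 − 1.76)/6.02 = 7.349.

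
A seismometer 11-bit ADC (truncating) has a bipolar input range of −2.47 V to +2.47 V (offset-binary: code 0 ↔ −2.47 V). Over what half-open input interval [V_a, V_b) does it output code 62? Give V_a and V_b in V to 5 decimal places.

[-2.32045 V, -2.31804 V)

LSB = 4.94/2^11 = 2.412 mV.
V_a = V_low + 62·LSB = -2.32045 V; V_b = V_low + 63·LSB = -2.31804 V.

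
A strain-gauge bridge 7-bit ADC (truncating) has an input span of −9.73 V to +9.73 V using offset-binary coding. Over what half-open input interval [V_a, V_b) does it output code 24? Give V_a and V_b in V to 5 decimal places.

[-6.08125 V, -5.92922 V)

LSB = 19.46/2^7 = 152.031 mV.
V_a = V_low + 24·LSB = -6.08125 V; V_b = V_low + 25·LSB = -5.92922 V.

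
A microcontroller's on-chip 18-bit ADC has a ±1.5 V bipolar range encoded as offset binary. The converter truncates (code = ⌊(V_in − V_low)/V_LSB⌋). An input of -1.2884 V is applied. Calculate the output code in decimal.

code 18489

LSB = 3 V / 262144 = 11.44 µV.
(V_in − V_low)/LSB = (-1.2884 − (−1.5)) / 1.14441e-05 = 18489.890.
Floor → code 18489.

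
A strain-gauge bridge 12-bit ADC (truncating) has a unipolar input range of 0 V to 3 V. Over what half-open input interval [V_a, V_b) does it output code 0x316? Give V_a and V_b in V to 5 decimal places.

[0.57861 V, 0.57935 V)

LSB = 3/2^12 = 0.732 mV.
Code 0x316 = 790 decimal.
V_a = V_low + 790·LSB = 0.578613 V; V_b = V_low + 791·LSB = 0.579346 V.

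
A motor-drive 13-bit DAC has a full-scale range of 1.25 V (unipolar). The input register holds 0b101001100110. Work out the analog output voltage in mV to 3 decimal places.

406.189 mV

LSB = 1.25 V / 2^13 = 152.59 µV.
Code 0b101001100110 = 2662 decimal.
V_out = 0 + 2662 × 0.000152588 V = 0.406189 V.
= 406.189 mV.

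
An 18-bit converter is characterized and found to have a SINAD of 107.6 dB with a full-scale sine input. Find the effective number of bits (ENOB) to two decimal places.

ENOB = (SINAD − 1.76) / 6.02 = (107.6 − 1.76)/6.02 = 17.581.

17.58 bits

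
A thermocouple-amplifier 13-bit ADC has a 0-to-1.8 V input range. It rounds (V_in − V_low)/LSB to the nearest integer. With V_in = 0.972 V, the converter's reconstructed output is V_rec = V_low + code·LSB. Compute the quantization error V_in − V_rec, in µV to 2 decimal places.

Step size: 1.8 V ÷ 2^13 = 219.73 µV.
(0.972 − 0)/0.000219727 = 4423.6800; round gives code 4424.
Reconstructed: 0.97207031 V.
Error = 0.972 − 0.97207031 = -7.03125e-05 V = -70.31 µV.

-70.31 µV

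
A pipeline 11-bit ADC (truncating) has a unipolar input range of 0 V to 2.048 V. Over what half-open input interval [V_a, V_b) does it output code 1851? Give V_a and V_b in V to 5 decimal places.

[1.85100 V, 1.85200 V)

LSB = 2.048/2^11 = 1.000 mV.
V_a = V_low + 1851·LSB = 1.851 V; V_b = V_low + 1852·LSB = 1.852 V.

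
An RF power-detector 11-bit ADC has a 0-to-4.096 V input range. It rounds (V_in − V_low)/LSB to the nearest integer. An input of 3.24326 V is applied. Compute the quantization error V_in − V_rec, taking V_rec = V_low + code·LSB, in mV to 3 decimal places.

One LSB is 4.096 V / 2048 = 2.000 mV.
Scaled input = 1621.6300 LSBs, so code = 1622.
Reconstructed: 3.244 V.
Difference: -0.00074 V → -0.740 mV.

-0.740 mV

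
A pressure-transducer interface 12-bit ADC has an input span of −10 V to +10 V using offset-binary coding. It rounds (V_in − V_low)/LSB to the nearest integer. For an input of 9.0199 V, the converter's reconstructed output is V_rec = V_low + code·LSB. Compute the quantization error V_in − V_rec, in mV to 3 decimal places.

1.345 mV

Step size: 20 V ÷ 2^12 = 4.883 mV.
Scaled input = 3895.2755 LSBs, so code = 3895.
Code 3895 maps back to (−10) + 3895×0.00488281 V = 9.0185547 V.
V_in − V_rec = 0.00134531 V = 1.345 mV.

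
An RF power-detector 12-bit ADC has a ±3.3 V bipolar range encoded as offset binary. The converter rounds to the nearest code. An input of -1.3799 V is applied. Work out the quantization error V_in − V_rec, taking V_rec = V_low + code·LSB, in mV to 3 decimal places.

-0.603 mV

LSB = 6.6/2^12 = 1.611 mV.
(-1.3799 − (−3.3))/0.00161133 = 1191.6257; round gives code 1192.
Reconstructed: -1.3792969 V.
Difference: -0.000603125 V → -0.603 mV.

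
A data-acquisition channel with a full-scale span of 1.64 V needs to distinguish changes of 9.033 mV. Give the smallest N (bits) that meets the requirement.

Number of steps required ≥ 1.64 V / 9.033 mV = 181.56.
Need 2^N ≥ 181.56; 2^7 = 128, 2^8 = 256.
Minimum N = 8.

8 bits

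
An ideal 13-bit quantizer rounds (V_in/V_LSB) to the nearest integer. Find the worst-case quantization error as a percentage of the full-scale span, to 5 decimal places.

0.00610 %

Rounding → worst-case error = ½ LSB = V_FS/2^14, so 100/16384 = 0.00610352 % of full scale.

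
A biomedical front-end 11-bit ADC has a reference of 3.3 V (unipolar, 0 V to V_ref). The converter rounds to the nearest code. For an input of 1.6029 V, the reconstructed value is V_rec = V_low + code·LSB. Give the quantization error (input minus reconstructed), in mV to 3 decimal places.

Step size: 3.3 V ÷ 2^11 = 1.611 mV.
Scaled input = 994.7695 LSBs, so code = 995.
Reconstructed: 1.6032715 V.
Difference: -0.000371484 V → -0.371 mV.

-0.371 mV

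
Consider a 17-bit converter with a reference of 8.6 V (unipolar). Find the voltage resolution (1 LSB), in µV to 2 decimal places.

65.61 µV

Full-scale span = 8.6 V.
LSB = 8.6 / 2^17 = 8.6 / 131072 = 6.56128e-05 V = 65.61 µV.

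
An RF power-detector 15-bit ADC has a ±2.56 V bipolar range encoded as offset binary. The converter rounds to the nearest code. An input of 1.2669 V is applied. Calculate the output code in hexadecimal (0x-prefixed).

With 32768 levels over 5.12 V, one step is 156.25 µV.
Input sits at 24492.160 steps above V_low.
So the output code is 24492.
In hexadecimal (0x-prefixed): 0x5FAC.

code 0x5FAC (decimal 24492)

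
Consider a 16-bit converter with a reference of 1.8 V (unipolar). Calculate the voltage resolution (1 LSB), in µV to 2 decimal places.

27.47 µV

Full-scale span = 1.8 V.
LSB = 1.8 / 2^16 = 1.8 / 65536 = 2.74658e-05 V = 27.47 µV.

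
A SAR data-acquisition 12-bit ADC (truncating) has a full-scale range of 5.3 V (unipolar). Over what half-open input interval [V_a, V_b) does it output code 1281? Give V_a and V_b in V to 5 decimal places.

[1.65754 V, 1.65884 V)

LSB = 5.3/2^12 = 1.294 mV.
V_a = V_low + 1281·LSB = 1.65754 V; V_b = V_low + 1282·LSB = 1.65884 V.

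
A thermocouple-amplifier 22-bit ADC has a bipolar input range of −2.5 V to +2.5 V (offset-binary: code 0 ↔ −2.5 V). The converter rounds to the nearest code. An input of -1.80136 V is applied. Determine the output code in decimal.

code 586062

Full-scale span = 5 V; LSB = 5/2^22 = 1.19 µV.
Input sits at 586061.709 steps above V_low.
So the output code is 586062.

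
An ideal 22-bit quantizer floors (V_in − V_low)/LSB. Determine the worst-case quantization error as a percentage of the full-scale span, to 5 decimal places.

0.00002 %

Truncating → worst-case error = 1 LSB = V_FS/2^22, so 100/4194304 = 2.38419e-05 % of full scale.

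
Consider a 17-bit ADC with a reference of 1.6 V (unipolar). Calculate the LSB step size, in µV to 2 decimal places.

Full-scale span = 1.6 V.
LSB = 1.6 / 2^17 = 1.6 / 131072 = 1.2207e-05 V = 12.21 µV.

12.21 µV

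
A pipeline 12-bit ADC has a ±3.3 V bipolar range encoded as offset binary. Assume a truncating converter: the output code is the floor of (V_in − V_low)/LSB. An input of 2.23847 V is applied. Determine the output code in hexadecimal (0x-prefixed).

With 4096 levels over 6.6 V, one step is 1.611 mV.
(V_in − V_low)/LSB = (2.23847 − (−3.3)) / 0.00161133 = 3437.208.
Floor → code 3437.
In hexadecimal (0x-prefixed): 0xD6D.

code 0xD6D (decimal 3437)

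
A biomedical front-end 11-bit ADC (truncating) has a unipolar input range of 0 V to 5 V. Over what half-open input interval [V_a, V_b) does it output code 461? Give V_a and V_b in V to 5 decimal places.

[1.12549 V, 1.12793 V)

LSB = 5/2^11 = 2.441 mV.
V_a = V_low + 461·LSB = 1.12549 V; V_b = V_low + 462·LSB = 1.12793 V.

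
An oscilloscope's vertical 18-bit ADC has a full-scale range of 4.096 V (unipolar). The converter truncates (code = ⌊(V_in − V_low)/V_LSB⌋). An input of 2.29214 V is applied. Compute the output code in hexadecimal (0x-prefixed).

LSB = 4.096 V / 262144 = 15.62 µV.
(2.29214 − 0) / 1.5625e-05 = 146696.960 LSBs.
⌊·⌋(146696.960) = 146696.
In hexadecimal (0x-prefixed): 0x23D08.

code 0x23D08 (decimal 146696)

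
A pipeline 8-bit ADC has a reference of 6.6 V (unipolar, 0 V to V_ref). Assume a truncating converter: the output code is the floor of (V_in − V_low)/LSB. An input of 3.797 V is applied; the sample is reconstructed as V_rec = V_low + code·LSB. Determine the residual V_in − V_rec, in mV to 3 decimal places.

7.156 mV

One LSB is 6.6 V / 256 = 25.781 mV.
(3.797 − 0)/0.0257812 = 147.2776; ⌊·⌋ gives code 147.
Code 147 maps back to 0 + 147×0.0257812 V = 3.7898438 V.
Error = 3.797 − 3.7898438 = 0.00715625 V = 7.156 mV.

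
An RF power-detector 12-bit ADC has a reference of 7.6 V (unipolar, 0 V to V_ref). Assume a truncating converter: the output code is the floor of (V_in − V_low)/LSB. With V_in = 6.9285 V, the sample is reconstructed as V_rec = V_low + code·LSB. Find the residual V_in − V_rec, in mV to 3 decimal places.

One LSB is 7.6 V / 4096 = 1.855 mV.
(6.9285 − 0)/0.00185547 = 3734.0968; ⌊·⌋ gives code 3734.
Reconstructed: 6.9283203 V.
Difference: 0.000179687 V → 0.180 mV.

0.180 mV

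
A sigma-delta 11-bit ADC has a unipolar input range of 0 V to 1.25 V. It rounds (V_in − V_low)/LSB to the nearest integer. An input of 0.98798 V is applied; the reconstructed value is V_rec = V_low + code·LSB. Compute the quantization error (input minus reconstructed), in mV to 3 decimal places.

-0.179 mV

LSB = 1.25/2^11 = 0.610 mV.
(V_in − V_low)/LSB = (0.98798 − 0)/0.000610352 = 1618.7064 → code 1619 (round).
V_rec = 0 + 1619·0.000610352 = 0.98815918 V.
Error = 0.98798 − 0.98815918 = -0.00017918 V = -0.179 mV.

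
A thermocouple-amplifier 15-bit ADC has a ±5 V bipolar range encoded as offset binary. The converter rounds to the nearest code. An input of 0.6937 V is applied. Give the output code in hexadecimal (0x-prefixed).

code 0x48E1 (decimal 18657)

With 32768 levels over 10 V, one step is 305.18 µV.
(V_in − V_low)/LSB = (0.6937 − (−5)) / 0.000305176 = 18657.116.
round(18657.116) = 18657.
In hexadecimal (0x-prefixed): 0x48E1.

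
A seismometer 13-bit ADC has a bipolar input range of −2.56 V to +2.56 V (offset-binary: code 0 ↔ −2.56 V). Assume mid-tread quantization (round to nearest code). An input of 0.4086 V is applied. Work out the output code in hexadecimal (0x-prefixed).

Full-scale span = 5.12 V; LSB = 5.12/2^13 = 0.625 mV.
(0.4086 − (−2.56)) / 0.000625 = 4749.760 LSBs.
round(4749.760) = 4750.
In hexadecimal (0x-prefixed): 0x128E.

code 0x128E (decimal 4750)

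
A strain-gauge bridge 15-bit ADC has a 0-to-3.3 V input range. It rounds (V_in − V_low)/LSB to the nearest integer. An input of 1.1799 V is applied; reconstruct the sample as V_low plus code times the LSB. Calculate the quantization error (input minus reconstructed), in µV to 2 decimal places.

4.98 µV

One LSB is 3.3 V / 32768 = 100.71 µV.
(1.1799 − 0)/0.000100708 = 11716.0495; round gives code 11716.
Reconstructed: 1.179895 V.
V_in − V_rec = 4.98047e-06 V = 4.98 µV.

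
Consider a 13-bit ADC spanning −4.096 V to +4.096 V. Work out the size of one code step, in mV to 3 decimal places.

Full-scale span = 8.192 V.
LSB = 8.192 / 2^13 = 8.192 / 8192 = 0.001 V = 1.000 mV.

1.000 mV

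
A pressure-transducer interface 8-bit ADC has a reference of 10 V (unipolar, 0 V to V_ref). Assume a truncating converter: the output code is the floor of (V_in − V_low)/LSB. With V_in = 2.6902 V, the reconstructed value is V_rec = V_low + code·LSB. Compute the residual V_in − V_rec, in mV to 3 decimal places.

One LSB is 10 V / 256 = 39.062 mV.
(V_in − V_low)/LSB = (2.6902 − 0)/0.0390625 = 68.8691 → code 68 (floor).
Code 68 maps back to 0 + 68×0.0390625 V = 2.65625 V.
V_in − V_rec = 0.03395 V = 33.950 mV.

33.950 mV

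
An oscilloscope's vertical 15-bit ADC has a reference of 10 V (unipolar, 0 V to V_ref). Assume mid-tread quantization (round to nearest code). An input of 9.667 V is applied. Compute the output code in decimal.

code 31677

Full-scale span = 10 V; LSB = 10/2^15 = 305.18 µV.
(9.667 − 0) / 0.000305176 = 31676.826 LSBs.
Round → code 31677.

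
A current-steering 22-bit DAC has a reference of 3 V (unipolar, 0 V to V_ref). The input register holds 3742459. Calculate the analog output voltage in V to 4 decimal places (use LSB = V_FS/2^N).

2.6768 V

LSB = 3 V / 2^22 = 0.72 µV.
V_out = 0 + 3742459 × 7.15256e-07 V = 2.67682 V.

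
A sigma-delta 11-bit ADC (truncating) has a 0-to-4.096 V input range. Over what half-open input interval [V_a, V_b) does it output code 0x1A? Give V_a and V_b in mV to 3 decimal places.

[52.000 mV, 54.000 mV)

LSB = 4.096/2^11 = 2.000 mV.
Code 0x1A = 26 decimal.
V_a = V_low + 26·LSB = 0.052 V; V_b = V_low + 27·LSB = 0.054 V.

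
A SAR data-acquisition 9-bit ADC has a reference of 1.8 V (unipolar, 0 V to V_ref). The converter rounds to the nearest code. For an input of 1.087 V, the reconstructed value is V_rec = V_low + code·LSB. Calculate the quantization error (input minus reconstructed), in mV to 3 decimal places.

0.672 mV

Step size: 1.8 V ÷ 2^9 = 3.516 mV.
(1.087 − 0)/0.00351563 = 309.1911; round gives code 309.
Code 309 maps back to 0 + 309×0.00351563 V = 1.0863281 V.
Error = 1.087 − 1.0863281 = 0.000671875 V = 0.672 mV.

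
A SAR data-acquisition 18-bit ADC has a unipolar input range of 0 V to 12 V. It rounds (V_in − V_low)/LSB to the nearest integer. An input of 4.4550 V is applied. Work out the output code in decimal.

code 97321

LSB = 12 V / 262144 = 45.78 µV.
Input sits at 97320.960 steps above V_low.
Round → code 97321.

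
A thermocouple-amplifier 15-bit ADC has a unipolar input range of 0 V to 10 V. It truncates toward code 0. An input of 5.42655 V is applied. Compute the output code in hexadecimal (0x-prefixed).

Full-scale span = 10 V; LSB = 10/2^15 = 305.18 µV.
(V_in − V_low)/LSB = (5.42655 − 0) / 0.000305176 = 17781.719.
So the output code is 17781.
In hexadecimal (0x-prefixed): 0x4575.

code 0x4575 (decimal 17781)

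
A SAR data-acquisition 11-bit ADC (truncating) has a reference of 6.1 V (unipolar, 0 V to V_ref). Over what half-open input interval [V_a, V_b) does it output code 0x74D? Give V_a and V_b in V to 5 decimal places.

[5.56685 V, 5.56982 V)

LSB = 6.1/2^11 = 2.979 mV.
Code 0x74D = 1869 decimal.
V_a = V_low + 1869·LSB = 5.56685 V; V_b = V_low + 1870·LSB = 5.56982 V.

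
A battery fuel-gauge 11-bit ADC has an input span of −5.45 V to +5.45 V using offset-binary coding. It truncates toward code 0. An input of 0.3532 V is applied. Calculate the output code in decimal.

With 2048 levels over 10.9 V, one step is 5.322 mV.
(V_in − V_low)/LSB = (0.3532 − (−5.45)) / 0.00532227 = 1090.363.
So the output code is 1090.

code 1090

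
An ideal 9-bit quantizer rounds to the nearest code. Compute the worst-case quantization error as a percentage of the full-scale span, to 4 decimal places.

Rounding → worst-case error = ½ LSB = V_FS/2^10, so 100/1024 = 0.0976562 % of full scale.

0.0977 %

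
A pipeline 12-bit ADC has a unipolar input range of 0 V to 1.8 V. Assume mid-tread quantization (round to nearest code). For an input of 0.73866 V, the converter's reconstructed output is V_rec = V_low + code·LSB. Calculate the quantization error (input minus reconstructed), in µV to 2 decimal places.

-60.70 µV

LSB = 1.8/2^12 = 439.45 µV.
Scaled input = 1680.8619 LSBs, so code = 1681.
V_rec = 0 + 1681·0.000439453 = 0.7387207 V.
V_in − V_rec = -6.07031e-05 V = -60.70 µV.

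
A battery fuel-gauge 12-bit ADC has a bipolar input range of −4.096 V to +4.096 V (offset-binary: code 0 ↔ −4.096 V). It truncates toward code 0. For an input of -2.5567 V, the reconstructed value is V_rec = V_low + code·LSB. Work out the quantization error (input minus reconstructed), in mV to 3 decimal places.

One LSB is 8.192 V / 4096 = 2.000 mV.
(V_in − V_low)/LSB = (-2.5567 − (−4.096))/0.002 = 769.6500 → code 769 (floor).
Reconstructed: -2.558 V.
V_in − V_rec = 0.0013 V = 1.300 mV.

1.300 mV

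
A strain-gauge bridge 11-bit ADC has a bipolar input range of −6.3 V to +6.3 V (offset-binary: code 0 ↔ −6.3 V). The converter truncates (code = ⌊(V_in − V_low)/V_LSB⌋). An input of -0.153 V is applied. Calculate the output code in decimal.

Full-scale span = 12.6 V; LSB = 12.6/2^11 = 6.152 mV.
(-0.153 − (−6.3)) / 0.00615234 = 999.131 LSBs.
Floor → code 999.

code 999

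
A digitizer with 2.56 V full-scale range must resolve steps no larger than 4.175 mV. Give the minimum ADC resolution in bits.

10 bits

Number of steps required ≥ 2.56 V / 4.175 mV = 613.17.
Need 2^N ≥ 613.17; 2^9 = 512, 2^10 = 1024.
Minimum N = 10.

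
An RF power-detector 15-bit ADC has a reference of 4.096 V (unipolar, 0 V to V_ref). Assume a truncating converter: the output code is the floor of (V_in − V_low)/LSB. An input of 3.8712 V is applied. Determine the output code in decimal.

LSB = 4.096 V / 32768 = 125.00 µV.
Input sits at 30969.600 steps above V_low.
So the output code is 30969.

code 30969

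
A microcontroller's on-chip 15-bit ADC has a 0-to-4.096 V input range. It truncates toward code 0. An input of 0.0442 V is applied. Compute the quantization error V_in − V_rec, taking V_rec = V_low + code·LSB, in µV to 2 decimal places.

75.00 µV

Step size: 4.096 V ÷ 2^15 = 125.00 µV.
Scaled input = 353.6000 LSBs, so code = 353.
Reconstructed: 0.044125 V.
V_in − V_rec = 7.5e-05 V = 75.00 µV.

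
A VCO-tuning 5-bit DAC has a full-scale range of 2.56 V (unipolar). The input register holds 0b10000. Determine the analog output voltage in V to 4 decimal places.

1.2800 V

LSB = 2.56 V / 2^5 = 80.000 mV.
Code 0b10000 = 16 decimal.
V_out = 0 + 16 × 0.08 V = 1.28 V.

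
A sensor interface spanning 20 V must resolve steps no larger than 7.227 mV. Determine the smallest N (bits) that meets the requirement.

12 bits

Number of steps required ≥ 20 V / 7.227 mV = 2767.40.
Need 2^N ≥ 2767.40; 2^11 = 2048, 2^12 = 4096.
Minimum N = 12.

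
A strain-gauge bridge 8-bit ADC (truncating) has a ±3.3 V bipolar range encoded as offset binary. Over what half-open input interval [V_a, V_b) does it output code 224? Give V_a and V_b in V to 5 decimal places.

LSB = 6.6/2^8 = 25.781 mV.
V_a = V_low + 224·LSB = 2.475 V; V_b = V_low + 225·LSB = 2.50078 V.

[2.47500 V, 2.50078 V)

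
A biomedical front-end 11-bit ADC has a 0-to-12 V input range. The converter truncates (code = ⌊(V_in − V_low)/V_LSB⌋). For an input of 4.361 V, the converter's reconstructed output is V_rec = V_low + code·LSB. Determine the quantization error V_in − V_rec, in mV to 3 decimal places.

1.625 mV

One LSB is 12 V / 2048 = 5.859 mV.
(V_in − V_low)/LSB = (4.361 − 0)/0.00585938 = 744.2773 → code 744 (floor).
Reconstructed: 4.359375 V.
V_in − V_rec = 0.001625 V = 1.625 mV.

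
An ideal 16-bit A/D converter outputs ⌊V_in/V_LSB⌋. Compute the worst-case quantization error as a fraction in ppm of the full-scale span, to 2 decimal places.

15.26 ppm

Truncating → worst-case error = 1 LSB = V_FS/2^16, so 1e+06/65536 = 15.2588 ppm of full scale.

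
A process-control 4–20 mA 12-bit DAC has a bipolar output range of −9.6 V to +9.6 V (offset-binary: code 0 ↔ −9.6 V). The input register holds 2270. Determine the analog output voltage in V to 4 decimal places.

1.0406 V

LSB = 19.2 V / 2^12 = 4.688 mV.
V_out = (−9.6) + 2270 × 0.0046875 V = 1.04062 V.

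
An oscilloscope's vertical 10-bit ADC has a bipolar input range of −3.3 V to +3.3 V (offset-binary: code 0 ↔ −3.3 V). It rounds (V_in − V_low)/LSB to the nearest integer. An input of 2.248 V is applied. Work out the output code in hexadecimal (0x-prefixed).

code 0x35D (decimal 861)

LSB = 6.6 V / 1024 = 6.445 mV.
(2.248 − (−3.3)) / 0.00644531 = 860.781 LSBs.
round(860.781) = 861.
In hexadecimal (0x-prefixed): 0x35D.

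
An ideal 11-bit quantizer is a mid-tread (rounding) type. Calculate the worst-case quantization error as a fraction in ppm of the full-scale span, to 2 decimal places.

Rounding → worst-case error = ½ LSB = V_FS/2^12, so 1e+06/4096 = 244.141 ppm of full scale.

244.14 ppm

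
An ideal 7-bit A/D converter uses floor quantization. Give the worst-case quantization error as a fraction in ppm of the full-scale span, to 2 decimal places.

Truncating → worst-case error = 1 LSB = V_FS/2^7, so 1e+06/128 = 7812.5 ppm of full scale.

7812.50 ppm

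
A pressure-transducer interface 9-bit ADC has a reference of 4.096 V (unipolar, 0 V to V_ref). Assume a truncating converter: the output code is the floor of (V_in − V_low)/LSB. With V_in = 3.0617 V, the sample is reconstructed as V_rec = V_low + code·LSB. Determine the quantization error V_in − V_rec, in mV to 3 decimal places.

5.700 mV

LSB = 4.096/2^9 = 8.000 mV.
Scaled input = 382.7125 LSBs, so code = 382.
Code 382 maps back to 0 + 382×0.008 V = 3.056 V.
Difference: 0.0057 V → 5.700 mV.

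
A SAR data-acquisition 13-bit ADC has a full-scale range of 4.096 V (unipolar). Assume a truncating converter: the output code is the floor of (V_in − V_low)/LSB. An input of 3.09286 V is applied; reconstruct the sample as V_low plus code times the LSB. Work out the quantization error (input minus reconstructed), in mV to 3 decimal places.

0.360 mV

One LSB is 4.096 V / 8192 = 0.500 mV.
(V_in − V_low)/LSB = (3.09286 − 0)/0.0005 = 6185.7200 → code 6185 (floor).
Reconstructed: 3.0925 V.
Error = 3.09286 − 3.0925 = 0.00036 V = 0.360 mV.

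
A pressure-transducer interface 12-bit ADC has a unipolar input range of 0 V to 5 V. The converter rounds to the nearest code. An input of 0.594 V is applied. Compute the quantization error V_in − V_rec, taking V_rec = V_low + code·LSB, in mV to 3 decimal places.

-0.482 mV

One LSB is 5 V / 4096 = 1.221 mV.
Scaled input = 486.6048 LSBs, so code = 487.
Reconstructed: 0.59448242 V.
V_in − V_rec = -0.000482422 V = -0.482 mV.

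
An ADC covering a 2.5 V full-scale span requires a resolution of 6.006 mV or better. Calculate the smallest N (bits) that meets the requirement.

9 bits

Number of steps required ≥ 2.5 V / 6.006 mV = 416.25.
Need 2^N ≥ 416.25; 2^8 = 256, 2^9 = 512.
Minimum N = 9.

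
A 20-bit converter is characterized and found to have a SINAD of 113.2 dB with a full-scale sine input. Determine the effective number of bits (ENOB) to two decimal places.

18.51 bits

ENOB = (SINAD − 1.76) / 6.02 = (113.2 − 1.76)/6.02 = 18.512.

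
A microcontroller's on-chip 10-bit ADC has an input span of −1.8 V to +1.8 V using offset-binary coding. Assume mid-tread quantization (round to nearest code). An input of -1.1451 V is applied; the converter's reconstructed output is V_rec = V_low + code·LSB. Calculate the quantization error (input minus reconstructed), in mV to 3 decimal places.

0.994 mV

Step size: 3.6 V ÷ 2^10 = 3.516 mV.
Scaled input = 186.2827 LSBs, so code = 186.
Code 186 maps back to (−1.8) + 186×0.00351563 V = -1.1460937 V.
V_in − V_rec = 0.00099375 V = 0.994 mV.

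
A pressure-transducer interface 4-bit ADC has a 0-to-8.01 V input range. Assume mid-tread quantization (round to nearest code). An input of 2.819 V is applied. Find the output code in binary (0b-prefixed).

Full-scale span = 8.01 V; LSB = 8.01/2^4 = 0.5006 V.
Input sits at 5.631 steps above V_low.
Round → code 6.
In binary (0b-prefixed): 0b110.

code 0b110 (decimal 6)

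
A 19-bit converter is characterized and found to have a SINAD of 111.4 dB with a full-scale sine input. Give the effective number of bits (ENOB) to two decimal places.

18.21 bits

ENOB = (SINAD − 1.76) / 6.02 = (111.4 − 1.76)/6.02 = 18.213.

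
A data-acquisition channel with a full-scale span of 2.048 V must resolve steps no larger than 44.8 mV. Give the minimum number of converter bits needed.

Number of steps required ≥ 2.048 V / 44.8 mV = 45.71.
Need 2^N ≥ 45.71; 2^5 = 32, 2^6 = 64.
Minimum N = 6.

6 bits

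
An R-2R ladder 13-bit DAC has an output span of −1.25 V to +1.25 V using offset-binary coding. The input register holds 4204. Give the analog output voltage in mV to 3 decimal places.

32.959 mV

LSB = 2.5 V / 2^13 = 305.18 µV.
V_out = (−1.25) + 4204 × 0.000305176 V = 0.032959 V.
= 32.959 mV.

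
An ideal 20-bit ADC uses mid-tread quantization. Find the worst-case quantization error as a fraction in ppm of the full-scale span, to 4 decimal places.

0.4768 ppm

Rounding → worst-case error = ½ LSB = V_FS/2^21, so 1e+06/2097152 = 0.476837 ppm of full scale.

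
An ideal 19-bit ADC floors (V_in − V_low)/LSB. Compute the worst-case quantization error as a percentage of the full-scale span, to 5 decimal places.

Truncating → worst-case error = 1 LSB = V_FS/2^19, so 100/524288 = 0.000190735 % of full scale.

0.00019 %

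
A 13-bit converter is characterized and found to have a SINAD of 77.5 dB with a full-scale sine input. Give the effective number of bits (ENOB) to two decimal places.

12.58 bits

ENOB = (SINAD − 1.76) / 6.02 = (77.5 − 1.76)/6.02 = 12.581.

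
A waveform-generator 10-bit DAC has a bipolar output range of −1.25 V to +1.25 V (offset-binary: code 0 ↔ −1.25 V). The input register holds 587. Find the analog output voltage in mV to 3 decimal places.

183.105 mV

LSB = 2.5 V / 2^10 = 2.441 mV.
V_out = (−1.25) + 587 × 0.00244141 V = 0.183105 V.
= 183.105 mV.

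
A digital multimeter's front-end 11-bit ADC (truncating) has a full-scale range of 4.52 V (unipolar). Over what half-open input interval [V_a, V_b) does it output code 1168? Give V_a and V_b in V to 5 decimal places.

[2.57781 V, 2.58002 V)

LSB = 4.52/2^11 = 2.207 mV.
V_a = V_low + 1168·LSB = 2.57781 V; V_b = V_low + 1169·LSB = 2.58002 V.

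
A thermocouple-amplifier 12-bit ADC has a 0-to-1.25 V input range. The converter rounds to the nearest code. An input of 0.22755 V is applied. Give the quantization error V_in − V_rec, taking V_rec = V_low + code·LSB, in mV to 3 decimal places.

LSB = 1.25/2^12 = 305.18 µV.
Scaled input = 745.6358 LSBs, so code = 746.
Code 746 maps back to 0 + 746×0.000305176 V = 0.22766113 V.
Error = 0.22755 − 0.22766113 = -0.000111133 V = -0.111 mV.

-0.111 mV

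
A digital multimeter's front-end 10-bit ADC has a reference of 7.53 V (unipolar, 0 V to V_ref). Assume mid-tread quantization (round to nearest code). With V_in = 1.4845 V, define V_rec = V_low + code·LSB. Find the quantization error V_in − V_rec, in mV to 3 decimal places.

-0.910 mV

One LSB is 7.53 V / 1024 = 7.354 mV.
(V_in − V_low)/LSB = (1.4845 − 0)/0.00735352 = 201.8762 → code 202 (round).
Code 202 maps back to 0 + 202×0.00735352 V = 1.4854102 V.
V_in − V_rec = -0.000910156 V = -0.910 mV.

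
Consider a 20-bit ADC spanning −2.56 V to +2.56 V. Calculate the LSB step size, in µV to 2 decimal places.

Full-scale span = 5.12 V.
LSB = 5.12 / 2^20 = 5.12 / 1048576 = 4.88281e-06 V = 4.88 µV.

4.88 µV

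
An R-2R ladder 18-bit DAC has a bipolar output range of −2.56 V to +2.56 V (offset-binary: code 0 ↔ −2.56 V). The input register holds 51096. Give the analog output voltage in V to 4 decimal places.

-1.5620 V

LSB = 5.12 V / 2^18 = 19.53 µV.
V_out = (−2.56) + 51096 × 1.95313e-05 V = -1.56203 V.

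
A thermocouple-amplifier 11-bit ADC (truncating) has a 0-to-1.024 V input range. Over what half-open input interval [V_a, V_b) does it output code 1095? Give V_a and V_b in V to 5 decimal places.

[0.54750 V, 0.54800 V)

LSB = 1.024/2^11 = 0.500 mV.
V_a = V_low + 1095·LSB = 0.5475 V; V_b = V_low + 1096·LSB = 0.548 V.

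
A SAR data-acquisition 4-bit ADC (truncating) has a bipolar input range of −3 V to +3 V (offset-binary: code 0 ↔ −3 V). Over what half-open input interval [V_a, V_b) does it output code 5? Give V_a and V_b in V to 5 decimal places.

LSB = 6/2^4 = 375.000 mV.
V_a = V_low + 5·LSB = -1.125 V; V_b = V_low + 6·LSB = -0.75 V.

[-1.12500 V, -0.75000 V)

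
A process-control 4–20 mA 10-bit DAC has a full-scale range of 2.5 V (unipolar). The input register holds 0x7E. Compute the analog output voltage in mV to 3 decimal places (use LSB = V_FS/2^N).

LSB = 2.5 V / 2^10 = 2.441 mV.
Code 0x7E = 126 decimal.
V_out = 0 + 126 × 0.00244141 V = 0.307617 V.
= 307.617 mV.

307.617 mV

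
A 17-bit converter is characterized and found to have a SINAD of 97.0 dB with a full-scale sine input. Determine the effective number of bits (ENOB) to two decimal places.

15.82 bits

ENOB = (SINAD − 1.76) / 6.02 = (97.0 − 1.76)/6.02 = 15.821.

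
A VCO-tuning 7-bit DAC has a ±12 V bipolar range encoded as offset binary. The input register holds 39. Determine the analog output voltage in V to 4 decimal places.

LSB = 24 V / 2^7 = 187.500 mV.
V_out = (−12) + 39 × 0.1875 V = -4.6875 V.

-4.6875 V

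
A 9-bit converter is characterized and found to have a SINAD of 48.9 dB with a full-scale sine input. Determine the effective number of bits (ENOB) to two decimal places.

ENOB = (SINAD − 1.76) / 6.02 = (48.9 − 1.76)/6.02 = 7.831.

7.83 bits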